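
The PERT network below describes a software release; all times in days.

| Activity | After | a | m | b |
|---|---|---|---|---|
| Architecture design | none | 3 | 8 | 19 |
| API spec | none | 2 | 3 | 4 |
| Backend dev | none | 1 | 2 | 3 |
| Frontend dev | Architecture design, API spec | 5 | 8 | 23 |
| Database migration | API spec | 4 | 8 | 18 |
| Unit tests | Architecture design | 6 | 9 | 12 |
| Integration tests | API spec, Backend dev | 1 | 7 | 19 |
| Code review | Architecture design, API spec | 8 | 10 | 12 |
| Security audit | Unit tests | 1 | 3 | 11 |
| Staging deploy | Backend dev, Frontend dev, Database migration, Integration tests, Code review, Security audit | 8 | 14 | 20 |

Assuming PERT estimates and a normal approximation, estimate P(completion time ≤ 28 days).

te_Architecture design = (3 + 4·8 + 19)/6 = 54/6 = 9; σ²_Architecture design = ((19−3)/6)² = 7.111
te_API spec = (2 + 4·3 + 4)/6 = 18/6 = 3; σ²_API spec = ((4−2)/6)² = 0.111
te_Backend dev = (1 + 4·2 + 3)/6 = 12/6 = 2; σ²_Backend dev = ((3−1)/6)² = 0.111
te_Frontend dev = (5 + 4·8 + 23)/6 = 60/6 = 10; σ²_Frontend dev = ((23−5)/6)² = 9.000
te_Database migration = (4 + 4·8 + 18)/6 = 54/6 = 9; σ²_Database migration = ((18−4)/6)² = 5.444
te_Unit tests = (6 + 4·9 + 12)/6 = 54/6 = 9; σ²_Unit tests = ((12−6)/6)² = 1.000
te_Integration tests = (1 + 4·7 + 19)/6 = 48/6 = 8; σ²_Integration tests = ((19−1)/6)² = 9.000
te_Code review = (8 + 4·10 + 12)/6 = 60/6 = 10; σ²_Code review = ((12−8)/6)² = 0.444
te_Security audit = (1 + 4·3 + 11)/6 = 24/6 = 4; σ²_Security audit = ((11−1)/6)² = 2.778
te_Staging deploy = (8 + 4·14 + 20)/6 = 84/6 = 14; σ²_Staging deploy = ((20−8)/6)² = 4.000

Forward pass:
ES_Architecture design = 0; EF_Architecture design = 9
ES_API spec = 0; EF_API spec = 3
ES_Backend dev = 0; EF_Backend dev = 2
ES_Frontend dev = max(EF_Architecture design=9, EF_API spec=3) = 9; EF_Frontend dev = 9+10 = 19
ES_Database migration = 3; EF_Database migration = 3+9 = 12
ES_Unit tests = 9; EF_Unit tests = 9+9 = 18
ES_Integration tests = max(EF_API spec=3, EF_Backend dev=2) = 3; EF_Integration tests = 3+8 = 11
ES_Code review = max(EF_Architecture design=9, EF_API spec=3) = 9; EF_Code review = 9+10 = 19
ES_Security audit = 18; EF_Security audit = 18+4 = 22
ES_Staging deploy = max(EF_Backend dev=2, EF_Frontend dev=19, EF_Database migration=12, EF_Integration tests=11, EF_Code review=19, EF_Security audit=22) = 22; EF_Staging deploy = 22+14 = 36
Expected project duration μ = 36 days. Critical path: Architecture design → Unit tests → Security audit → Staging deploy.

Variance along critical path = 7.111 + 1.000 + 2.778 + 4.000 = 14.889; σ = √14.889 = 3.859 days.
Z = (28 − 36) / 3.859 = -2.073
P(T ≤ 28) = Φ(-2.073) ≈ 0.019

0.019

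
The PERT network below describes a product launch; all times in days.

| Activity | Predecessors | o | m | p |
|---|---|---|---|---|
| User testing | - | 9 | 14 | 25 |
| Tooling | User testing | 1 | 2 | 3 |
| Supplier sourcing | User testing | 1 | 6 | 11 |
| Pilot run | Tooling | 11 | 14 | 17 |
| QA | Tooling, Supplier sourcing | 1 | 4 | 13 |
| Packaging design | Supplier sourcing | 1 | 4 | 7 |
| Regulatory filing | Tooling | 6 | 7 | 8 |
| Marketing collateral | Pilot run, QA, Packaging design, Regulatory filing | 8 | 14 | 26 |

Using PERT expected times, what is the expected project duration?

te_User testing = (9 + 4·14 + 25)/6 = 90/6 = 15
te_Tooling = (1 + 4·2 + 3)/6 = 12/6 = 2
te_Supplier sourcing = (1 + 4·6 + 11)/6 = 36/6 = 6
te_Pilot run = (11 + 4·14 + 17)/6 = 84/6 = 14
te_QA = (1 + 4·4 + 13)/6 = 30/6 = 5
te_Packaging design = (1 + 4·4 + 7)/6 = 24/6 = 4
te_Regulatory filing = (6 + 4·7 + 8)/6 = 42/6 = 7
te_Marketing collateral = (8 + 4·14 + 26)/6 = 90/6 = 15

Forward pass:
ES_User testing = 0; EF_User testing = 15
ES_Tooling = 15; EF_Tooling = 15+2 = 17
ES_Supplier sourcing = 15; EF_Supplier sourcing = 15+6 = 21
ES_Pilot run = 17; EF_Pilot run = 17+14 = 31
ES_QA = max(EF_Tooling=17, EF_Supplier sourcing=21) = 21; EF_QA = 21+5 = 26
ES_Packaging design = 21; EF_Packaging design = 21+4 = 25
ES_Regulatory filing = 17; EF_Regulatory filing = 17+7 = 24
ES_Marketing collateral = max(EF_Pilot run=31, EF_QA=26, EF_Packaging design=25, EF_Regulatory filing=24) = 31; EF_Marketing collateral = 31+15 = 46
Expected project duration μ = 46 days. Critical path: User testing → Tooling → Pilot run → Marketing collateral.

46 days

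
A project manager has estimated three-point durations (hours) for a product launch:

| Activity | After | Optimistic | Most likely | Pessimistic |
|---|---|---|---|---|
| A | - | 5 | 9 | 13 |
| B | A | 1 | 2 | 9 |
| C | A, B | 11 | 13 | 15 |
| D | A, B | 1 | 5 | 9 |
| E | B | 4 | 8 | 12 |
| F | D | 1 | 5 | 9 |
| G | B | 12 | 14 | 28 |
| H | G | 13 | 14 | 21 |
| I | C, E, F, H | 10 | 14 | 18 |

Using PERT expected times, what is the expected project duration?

te_A = (5 + 4·9 + 13)/6 = 54/6 = 9
te_B = (1 + 4·2 + 9)/6 = 18/6 = 3
te_C = (11 + 4·13 + 15)/6 = 78/6 = 13
te_D = (1 + 4·5 + 9)/6 = 30/6 = 5
te_E = (4 + 4·8 + 12)/6 = 48/6 = 8
te_F = (1 + 4·5 + 9)/6 = 30/6 = 5
te_G = (12 + 4·14 + 28)/6 = 96/6 = 16
te_H = (13 + 4·14 + 21)/6 = 90/6 = 15
te_I = (10 + 4·14 + 18)/6 = 84/6 = 14

Forward pass:
ES_A = 0; EF_A = 9
ES_B = 9; EF_B = 9+3 = 12
ES_C = max(EF_A=9, EF_B=12) = 12; EF_C = 12+13 = 25
ES_D = max(EF_A=9, EF_B=12) = 12; EF_D = 12+5 = 17
ES_E = 12; EF_E = 12+8 = 20
ES_F = 17; EF_F = 17+5 = 22
ES_G = 12; EF_G = 12+16 = 28
ES_H = 28; EF_H = 28+15 = 43
ES_I = max(EF_C=25, EF_E=20, EF_F=22, EF_H=43) = 43; EF_I = 43+14 = 57
Expected project duration μ = 57 hours. Critical path: A → B → G → H → I.

57 hours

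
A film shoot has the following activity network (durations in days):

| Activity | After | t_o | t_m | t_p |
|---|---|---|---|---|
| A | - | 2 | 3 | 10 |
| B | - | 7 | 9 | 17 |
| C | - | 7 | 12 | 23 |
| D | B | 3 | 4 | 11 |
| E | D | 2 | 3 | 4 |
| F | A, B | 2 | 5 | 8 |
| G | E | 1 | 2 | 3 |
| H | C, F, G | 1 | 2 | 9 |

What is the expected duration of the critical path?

te_A = (2 + 4·3 + 10)/6 = 24/6 = 4
te_B = (7 + 4·9 + 17)/6 = 60/6 = 10
te_C = (7 + 4·12 + 23)/6 = 78/6 = 13
te_D = (3 + 4·4 + 11)/6 = 30/6 = 5
te_E = (2 + 4·3 + 4)/6 = 18/6 = 3
te_F = (2 + 4·5 + 8)/6 = 30/6 = 5
te_G = (1 + 4·2 + 3)/6 = 12/6 = 2
te_H = (1 + 4·2 + 9)/6 = 18/6 = 3

Forward pass:
ES_A = 0; EF_A = 4
ES_B = 0; EF_B = 10
ES_C = 0; EF_C = 13
ES_D = 10; EF_D = 10+5 = 15
ES_E = 15; EF_E = 15+3 = 18
ES_F = max(EF_A=4, EF_B=10) = 10; EF_F = 10+5 = 15
ES_G = 18; EF_G = 18+2 = 20
ES_H = max(EF_C=13, EF_F=15, EF_G=20) = 20; EF_H = 20+3 = 23
Expected project duration μ = 23 days. Critical path: B → D → E → G → H.

23 days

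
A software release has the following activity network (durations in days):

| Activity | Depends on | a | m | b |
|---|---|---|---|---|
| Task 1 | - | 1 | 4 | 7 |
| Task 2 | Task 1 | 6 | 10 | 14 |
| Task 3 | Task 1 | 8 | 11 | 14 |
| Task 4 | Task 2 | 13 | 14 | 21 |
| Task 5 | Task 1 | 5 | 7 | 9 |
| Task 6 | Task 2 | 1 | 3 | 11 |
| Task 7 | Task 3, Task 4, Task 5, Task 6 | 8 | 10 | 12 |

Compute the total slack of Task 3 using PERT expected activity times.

14 days

te_Task 1 = (1 + 4·4 + 7)/6 = 24/6 = 4
te_Task 2 = (6 + 4·10 + 14)/6 = 60/6 = 10
te_Task 3 = (8 + 4·11 + 14)/6 = 66/6 = 11
te_Task 4 = (13 + 4·14 + 21)/6 = 90/6 = 15
te_Task 5 = (5 + 4·7 + 9)/6 = 42/6 = 7
te_Task 6 = (1 + 4·3 + 11)/6 = 24/6 = 4
te_Task 7 = (8 + 4·10 + 12)/6 = 60/6 = 10

Forward pass:
ES_Task 1 = 0; EF_Task 1 = 4
ES_Task 2 = 4; EF_Task 2 = 4+10 = 14
ES_Task 3 = 4; EF_Task 3 = 4+11 = 15
ES_Task 4 = 14; EF_Task 4 = 14+15 = 29
ES_Task 5 = 4; EF_Task 5 = 4+7 = 11
ES_Task 6 = 14; EF_Task 6 = 14+4 = 18
ES_Task 7 = max(EF_Task 3=15, EF_Task 4=29, EF_Task 5=11, EF_Task 6=18) = 29; EF_Task 7 = 29+10 = 39
Expected project duration μ = 39 days. Critical path: Task 1 → Task 2 → Task 4 → Task 7.

Backward pass:
LF_Task 7 = 39; LS_Task 7 = 39−10 = 29
LF_Task 6 = LS_Task 7 = 29; LS_Task 6 = 29−4 = 25
LF_Task 5 = LS_Task 7 = 29; LS_Task 5 = 29−7 = 22
LF_Task 4 = LS_Task 7 = 29; LS_Task 4 = 29−15 = 14
LF_Task 3 = LS_Task 7 = 29; LS_Task 3 = 29−11 = 18
LF_Task 2 = min(LS_Task 4=14, LS_Task 6=25) = 14; LS_Task 2 = 14−10 = 4
LF_Task 1 = min(LS_Task 2=4, LS_Task 3=18, LS_Task 5=22) = 4; LS_Task 1 = 4−4 = 0
Slack_Task 3 = LS_Task 3 − ES_Task 3 = 18 − 4 = 14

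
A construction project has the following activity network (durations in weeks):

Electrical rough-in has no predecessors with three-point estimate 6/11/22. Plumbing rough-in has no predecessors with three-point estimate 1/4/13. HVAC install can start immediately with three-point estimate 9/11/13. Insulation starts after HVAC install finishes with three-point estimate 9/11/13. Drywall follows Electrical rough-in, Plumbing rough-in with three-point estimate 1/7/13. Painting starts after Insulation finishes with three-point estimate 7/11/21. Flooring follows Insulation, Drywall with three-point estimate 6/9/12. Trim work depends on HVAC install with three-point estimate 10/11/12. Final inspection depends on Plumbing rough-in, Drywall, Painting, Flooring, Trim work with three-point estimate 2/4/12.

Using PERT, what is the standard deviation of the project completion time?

3.02 weeks

te_Electrical rough-in = (6 + 4·11 + 22)/6 = 72/6 = 12; σ²_Electrical rough-in = ((22−6)/6)² = 7.111
te_Plumbing rough-in = (1 + 4·4 + 13)/6 = 30/6 = 5; σ²_Plumbing rough-in = ((13−1)/6)² = 4.000
te_HVAC install = (9 + 4·11 + 13)/6 = 66/6 = 11; σ²_HVAC install = ((13−9)/6)² = 0.444
te_Insulation = (9 + 4·11 + 13)/6 = 66/6 = 11; σ²_Insulation = ((13−9)/6)² = 0.444
te_Drywall = (1 + 4·7 + 13)/6 = 42/6 = 7; σ²_Drywall = ((13−1)/6)² = 4.000
te_Painting = (7 + 4·11 + 21)/6 = 72/6 = 12; σ²_Painting = ((21−7)/6)² = 5.444
te_Flooring = (6 + 4·9 + 12)/6 = 54/6 = 9; σ²_Flooring = ((12−6)/6)² = 1.000
te_Trim work = (10 + 4·11 + 12)/6 = 66/6 = 11; σ²_Trim work = ((12−10)/6)² = 0.111
te_Final inspection = (2 + 4·4 + 12)/6 = 30/6 = 5; σ²_Final inspection = ((12−2)/6)² = 2.778

Forward pass:
ES_Electrical rough-in = 0; EF_Electrical rough-in = 12
ES_Plumbing rough-in = 0; EF_Plumbing rough-in = 5
ES_HVAC install = 0; EF_HVAC install = 11
ES_Insulation = 11; EF_Insulation = 11+11 = 22
ES_Drywall = max(EF_Electrical rough-in=12, EF_Plumbing rough-in=5) = 12; EF_Drywall = 12+7 = 19
ES_Painting = 22; EF_Painting = 22+12 = 34
ES_Flooring = max(EF_Insulation=22, EF_Drywall=19) = 22; EF_Flooring = 22+9 = 31
ES_Trim work = 11; EF_Trim work = 11+11 = 22
ES_Final inspection = max(EF_Plumbing rough-in=5, EF_Drywall=19, EF_Painting=34, EF_Flooring=31, EF_Trim work=22) = 34; EF_Final inspection = 34+5 = 39
Expected project duration μ = 39 weeks. Critical path: HVAC install → Insulation → Painting → Final inspection.

Variance along critical path = 0.444 + 0.444 + 5.444 + 2.778 = 9.111
σ = √9.111 = 3.018 weeks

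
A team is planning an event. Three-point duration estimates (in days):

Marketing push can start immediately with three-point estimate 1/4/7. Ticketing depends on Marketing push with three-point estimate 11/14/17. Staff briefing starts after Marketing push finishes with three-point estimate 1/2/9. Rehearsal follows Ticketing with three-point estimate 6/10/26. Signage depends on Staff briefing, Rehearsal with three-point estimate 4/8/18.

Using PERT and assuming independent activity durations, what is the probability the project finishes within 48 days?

0.982

te_Marketing push = (1 + 4·4 + 7)/6 = 24/6 = 4; σ²_Marketing push = ((7−1)/6)² = 1.000
te_Ticketing = (11 + 4·14 + 17)/6 = 84/6 = 14; σ²_Ticketing = ((17−11)/6)² = 1.000
te_Staff briefing = (1 + 4·2 + 9)/6 = 18/6 = 3; σ²_Staff briefing = ((9−1)/6)² = 1.778
te_Rehearsal = (6 + 4·10 + 26)/6 = 72/6 = 12; σ²_Rehearsal = ((26−6)/6)² = 11.111
te_Signage = (4 + 4·8 + 18)/6 = 54/6 = 9; σ²_Signage = ((18−4)/6)² = 5.444

Forward pass:
ES_Marketing push = 0; EF_Marketing push = 4
ES_Ticketing = 4; EF_Ticketing = 4+14 = 18
ES_Staff briefing = 4; EF_Staff briefing = 4+3 = 7
ES_Rehearsal = 18; EF_Rehearsal = 18+12 = 30
ES_Signage = max(EF_Staff briefing=7, EF_Rehearsal=30) = 30; EF_Signage = 30+9 = 39
Expected project duration μ = 39 days. Critical path: Marketing push → Ticketing → Rehearsal → Signage.

Variance along critical path = 1.000 + 1.000 + 11.111 + 5.444 = 18.556; σ = √18.556 = 4.308 days.
Z = (48 − 39) / 4.308 = 2.089
P(T ≤ 48) = Φ(2.089) ≈ 0.982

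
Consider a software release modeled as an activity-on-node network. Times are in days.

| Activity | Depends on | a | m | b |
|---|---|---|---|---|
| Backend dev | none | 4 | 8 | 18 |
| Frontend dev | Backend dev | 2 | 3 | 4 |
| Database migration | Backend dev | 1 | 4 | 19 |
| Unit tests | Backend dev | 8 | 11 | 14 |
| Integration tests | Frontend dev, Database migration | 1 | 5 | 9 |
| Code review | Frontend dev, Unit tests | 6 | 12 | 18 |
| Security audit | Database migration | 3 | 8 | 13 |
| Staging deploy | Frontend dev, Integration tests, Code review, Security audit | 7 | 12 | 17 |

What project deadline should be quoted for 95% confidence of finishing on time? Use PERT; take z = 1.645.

te_Backend dev = (4 + 4·8 + 18)/6 = 54/6 = 9; σ²_Backend dev = ((18−4)/6)² = 5.444
te_Frontend dev = (2 + 4·3 + 4)/6 = 18/6 = 3; σ²_Frontend dev = ((4−2)/6)² = 0.111
te_Database migration = (1 + 4·4 + 19)/6 = 36/6 = 6; σ²_Database migration = ((19−1)/6)² = 9.000
te_Unit tests = (8 + 4·11 + 14)/6 = 66/6 = 11; σ²_Unit tests = ((14−8)/6)² = 1.000
te_Integration tests = (1 + 4·5 + 9)/6 = 30/6 = 5; σ²_Integration tests = ((9−1)/6)² = 1.778
te_Code review = (6 + 4·12 + 18)/6 = 72/6 = 12; σ²_Code review = ((18−6)/6)² = 4.000
te_Security audit = (3 + 4·8 + 13)/6 = 48/6 = 8; σ²_Security audit = ((13−3)/6)² = 2.778
te_Staging deploy = (7 + 4·12 + 17)/6 = 72/6 = 12; σ²_Staging deploy = ((17−7)/6)² = 2.778

Forward pass:
ES_Backend dev = 0; EF_Backend dev = 9
ES_Frontend dev = 9; EF_Frontend dev = 9+3 = 12
ES_Database migration = 9; EF_Database migration = 9+6 = 15
ES_Unit tests = 9; EF_Unit tests = 9+11 = 20
ES_Integration tests = max(EF_Frontend dev=12, EF_Database migration=15) = 15; EF_Integration tests = 15+5 = 20
ES_Code review = max(EF_Frontend dev=12, EF_Unit tests=20) = 20; EF_Code review = 20+12 = 32
ES_Security audit = 15; EF_Security audit = 15+8 = 23
ES_Staging deploy = max(EF_Frontend dev=12, EF_Integration tests=20, EF_Code review=32, EF_Security audit=23) = 32; EF_Staging deploy = 32+12 = 44
Expected project duration μ = 44 days. Critical path: Backend dev → Unit tests → Code review → Staging deploy.

Variance along critical path = 5.444 + 1.000 + 4.000 + 2.778 = 13.222; σ = 3.636 days.
D = μ + z·σ = 44 + 1.645·3.636 = 50.0 days

50.0 days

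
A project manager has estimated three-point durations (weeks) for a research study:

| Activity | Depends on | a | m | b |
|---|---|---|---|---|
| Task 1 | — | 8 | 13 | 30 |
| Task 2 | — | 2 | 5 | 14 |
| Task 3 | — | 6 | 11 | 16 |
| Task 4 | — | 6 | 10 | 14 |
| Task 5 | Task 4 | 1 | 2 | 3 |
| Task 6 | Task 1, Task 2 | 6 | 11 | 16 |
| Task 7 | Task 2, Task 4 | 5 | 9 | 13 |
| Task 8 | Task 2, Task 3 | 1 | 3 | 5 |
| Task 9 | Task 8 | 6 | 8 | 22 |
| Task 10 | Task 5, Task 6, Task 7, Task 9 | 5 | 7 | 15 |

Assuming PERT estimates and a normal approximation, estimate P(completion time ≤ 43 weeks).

0.981

te_Task 1 = (8 + 4·13 + 30)/6 = 90/6 = 15; σ²_Task 1 = ((30−8)/6)² = 13.444
te_Task 2 = (2 + 4·5 + 14)/6 = 36/6 = 6; σ²_Task 2 = ((14−2)/6)² = 4.000
te_Task 3 = (6 + 4·11 + 16)/6 = 66/6 = 11; σ²_Task 3 = ((16−6)/6)² = 2.778
te_Task 4 = (6 + 4·10 + 14)/6 = 60/6 = 10; σ²_Task 4 = ((14−6)/6)² = 1.778
te_Task 5 = (1 + 4·2 + 3)/6 = 12/6 = 2; σ²_Task 5 = ((3−1)/6)² = 0.111
te_Task 6 = (6 + 4·11 + 16)/6 = 66/6 = 11; σ²_Task 6 = ((16−6)/6)² = 2.778
te_Task 7 = (5 + 4·9 + 13)/6 = 54/6 = 9; σ²_Task 7 = ((13−5)/6)² = 1.778
te_Task 8 = (1 + 4·3 + 5)/6 = 18/6 = 3; σ²_Task 8 = ((5−1)/6)² = 0.444
te_Task 9 = (6 + 4·8 + 22)/6 = 60/6 = 10; σ²_Task 9 = ((22−6)/6)² = 7.111
te_Task 10 = (5 + 4·7 + 15)/6 = 48/6 = 8; σ²_Task 10 = ((15−5)/6)² = 2.778

Forward pass:
ES_Task 1 = 0; EF_Task 1 = 15
ES_Task 2 = 0; EF_Task 2 = 6
ES_Task 3 = 0; EF_Task 3 = 11
ES_Task 4 = 0; EF_Task 4 = 10
ES_Task 5 = 10; EF_Task 5 = 10+2 = 12
ES_Task 6 = max(EF_Task 1=15, EF_Task 2=6) = 15; EF_Task 6 = 15+11 = 26
ES_Task 7 = max(EF_Task 2=6, EF_Task 4=10) = 10; EF_Task 7 = 10+9 = 19
ES_Task 8 = max(EF_Task 2=6, EF_Task 3=11) = 11; EF_Task 8 = 11+3 = 14
ES_Task 9 = 14; EF_Task 9 = 14+10 = 24
ES_Task 10 = max(EF_Task 5=12, EF_Task 6=26, EF_Task 7=19, EF_Task 9=24) = 26; EF_Task 10 = 26+8 = 34
Expected project duration μ = 34 weeks. Critical path: Task 1 → Task 6 → Task 10.

Variance along critical path = 13.444 + 2.778 + 2.778 = 19.000; σ = √19.000 = 4.359 weeks.
Z = (43 − 34) / 4.359 = 2.065
P(T ≤ 43) = Φ(2.065) ≈ 0.981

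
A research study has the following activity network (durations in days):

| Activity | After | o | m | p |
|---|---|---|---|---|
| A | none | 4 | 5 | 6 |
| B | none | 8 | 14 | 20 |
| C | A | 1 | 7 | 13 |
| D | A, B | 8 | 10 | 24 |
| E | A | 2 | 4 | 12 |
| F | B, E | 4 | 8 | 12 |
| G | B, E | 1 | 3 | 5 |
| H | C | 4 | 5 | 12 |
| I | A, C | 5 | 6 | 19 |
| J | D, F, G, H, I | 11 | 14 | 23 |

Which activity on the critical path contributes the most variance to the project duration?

te_A = (4 + 4·5 + 6)/6 = 30/6 = 5; σ²_A = ((6−4)/6)² = 0.111
te_B = (8 + 4·14 + 20)/6 = 84/6 = 14; σ²_B = ((20−8)/6)² = 4.000
te_C = (1 + 4·7 + 13)/6 = 42/6 = 7; σ²_C = ((13−1)/6)² = 4.000
te_D = (8 + 4·10 + 24)/6 = 72/6 = 12; σ²_D = ((24−8)/6)² = 7.111
te_E = (2 + 4·4 + 12)/6 = 30/6 = 5; σ²_E = ((12−2)/6)² = 2.778
te_F = (4 + 4·8 + 12)/6 = 48/6 = 8; σ²_F = ((12−4)/6)² = 1.778
te_G = (1 + 4·3 + 5)/6 = 18/6 = 3; σ²_G = ((5−1)/6)² = 0.444
te_H = (4 + 4·5 + 12)/6 = 36/6 = 6; σ²_H = ((12−4)/6)² = 1.778
te_I = (5 + 4·6 + 19)/6 = 48/6 = 8; σ²_I = ((19−5)/6)² = 5.444
te_J = (11 + 4·14 + 23)/6 = 90/6 = 15; σ²_J = ((23−11)/6)² = 4.000

Forward pass:
ES_A = 0; EF_A = 5
ES_B = 0; EF_B = 14
ES_C = 5; EF_C = 5+7 = 12
ES_D = max(EF_A=5, EF_B=14) = 14; EF_D = 14+12 = 26
ES_E = 5; EF_E = 5+5 = 10
ES_F = max(EF_B=14, EF_E=10) = 14; EF_F = 14+8 = 22
ES_G = max(EF_B=14, EF_E=10) = 14; EF_G = 14+3 = 17
ES_H = 12; EF_H = 12+6 = 18
ES_I = max(EF_A=5, EF_C=12) = 12; EF_I = 12+8 = 20
ES_J = max(EF_D=26, EF_F=22, EF_G=17, EF_H=18, EF_I=20) = 26; EF_J = 26+15 = 41
Expected project duration μ = 41 days. Critical path: B → D → J.

Variances on critical path: σ²_B=4.000, σ²_D=7.111, σ²_J=4.000.
Largest is σ²_D = 7.111.

D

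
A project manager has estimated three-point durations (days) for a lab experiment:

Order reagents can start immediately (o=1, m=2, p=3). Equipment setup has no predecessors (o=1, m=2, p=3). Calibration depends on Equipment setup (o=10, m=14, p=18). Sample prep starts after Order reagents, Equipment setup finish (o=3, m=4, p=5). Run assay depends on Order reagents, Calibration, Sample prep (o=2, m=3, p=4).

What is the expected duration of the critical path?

te_Order reagents = (1 + 4·2 + 3)/6 = 12/6 = 2
te_Equipment setup = (1 + 4·2 + 3)/6 = 12/6 = 2
te_Calibration = (10 + 4·14 + 18)/6 = 84/6 = 14
te_Sample prep = (3 + 4·4 + 5)/6 = 24/6 = 4
te_Run assay = (2 + 4·3 + 4)/6 = 18/6 = 3

Forward pass:
ES_Order reagents = 0; EF_Order reagents = 2
ES_Equipment setup = 0; EF_Equipment setup = 2
ES_Calibration = 2; EF_Calibration = 2+14 = 16
ES_Sample prep = max(EF_Order reagents=2, EF_Equipment setup=2) = 2; EF_Sample prep = 2+4 = 6
ES_Run assay = max(EF_Order reagents=2, EF_Calibration=16, EF_Sample prep=6) = 16; EF_Run assay = 16+3 = 19
Expected project duration μ = 19 days. Critical path: Equipment setup → Calibration → Run assay.

19 days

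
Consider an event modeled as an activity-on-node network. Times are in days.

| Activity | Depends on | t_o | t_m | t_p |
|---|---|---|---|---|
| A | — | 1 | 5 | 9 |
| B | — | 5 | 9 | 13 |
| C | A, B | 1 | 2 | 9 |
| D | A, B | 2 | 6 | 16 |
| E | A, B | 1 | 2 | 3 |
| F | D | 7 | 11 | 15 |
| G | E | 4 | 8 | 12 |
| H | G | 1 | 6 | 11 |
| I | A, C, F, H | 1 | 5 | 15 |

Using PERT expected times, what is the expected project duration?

te_A = (1 + 4·5 + 9)/6 = 30/6 = 5
te_B = (5 + 4·9 + 13)/6 = 54/6 = 9
te_C = (1 + 4·2 + 9)/6 = 18/6 = 3
te_D = (2 + 4·6 + 16)/6 = 42/6 = 7
te_E = (1 + 4·2 + 3)/6 = 12/6 = 2
te_F = (7 + 4·11 + 15)/6 = 66/6 = 11
te_G = (4 + 4·8 + 12)/6 = 48/6 = 8
te_H = (1 + 4·6 + 11)/6 = 36/6 = 6
te_I = (1 + 4·5 + 15)/6 = 36/6 = 6

Forward pass:
ES_A = 0; EF_A = 5
ES_B = 0; EF_B = 9
ES_C = max(EF_A=5, EF_B=9) = 9; EF_C = 9+3 = 12
ES_D = max(EF_A=5, EF_B=9) = 9; EF_D = 9+7 = 16
ES_E = max(EF_A=5, EF_B=9) = 9; EF_E = 9+2 = 11
ES_F = 16; EF_F = 16+11 = 27
ES_G = 11; EF_G = 11+8 = 19
ES_H = 19; EF_H = 19+6 = 25
ES_I = max(EF_A=5, EF_C=12, EF_F=27, EF_H=25) = 27; EF_I = 27+6 = 33
Expected project duration μ = 33 days. Critical path: B → D → F → I.

33 days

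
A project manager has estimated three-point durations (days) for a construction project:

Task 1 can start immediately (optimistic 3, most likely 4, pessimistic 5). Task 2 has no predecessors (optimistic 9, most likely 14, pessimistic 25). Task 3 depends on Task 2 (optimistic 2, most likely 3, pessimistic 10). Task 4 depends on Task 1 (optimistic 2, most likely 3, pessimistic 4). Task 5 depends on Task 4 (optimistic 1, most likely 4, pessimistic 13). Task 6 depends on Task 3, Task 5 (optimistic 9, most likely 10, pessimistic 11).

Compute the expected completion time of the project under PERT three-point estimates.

te_Task 1 = (3 + 4·4 + 5)/6 = 24/6 = 4
te_Task 2 = (9 + 4·14 + 25)/6 = 90/6 = 15
te_Task 3 = (2 + 4·3 + 10)/6 = 24/6 = 4
te_Task 4 = (2 + 4·3 + 4)/6 = 18/6 = 3
te_Task 5 = (1 + 4·4 + 13)/6 = 30/6 = 5
te_Task 6 = (9 + 4·10 + 11)/6 = 60/6 = 10

Forward pass:
ES_Task 1 = 0; EF_Task 1 = 4
ES_Task 2 = 0; EF_Task 2 = 15
ES_Task 3 = 15; EF_Task 3 = 15+4 = 19
ES_Task 4 = 4; EF_Task 4 = 4+3 = 7
ES_Task 5 = 7; EF_Task 5 = 7+5 = 12
ES_Task 6 = max(EF_Task 3=19, EF_Task 5=12) = 19; EF_Task 6 = 19+10 = 29
Expected project duration μ = 29 days. Critical path: Task 2 → Task 3 → Task 6.

29 days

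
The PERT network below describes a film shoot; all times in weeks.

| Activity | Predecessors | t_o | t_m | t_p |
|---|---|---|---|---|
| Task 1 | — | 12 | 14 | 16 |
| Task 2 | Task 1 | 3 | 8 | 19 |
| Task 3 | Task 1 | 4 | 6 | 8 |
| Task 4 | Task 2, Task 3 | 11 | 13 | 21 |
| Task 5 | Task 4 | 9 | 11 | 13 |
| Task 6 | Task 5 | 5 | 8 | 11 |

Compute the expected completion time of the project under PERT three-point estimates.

56 weeks

te_Task 1 = (12 + 4·14 + 16)/6 = 84/6 = 14
te_Task 2 = (3 + 4·8 + 19)/6 = 54/6 = 9
te_Task 3 = (4 + 4·6 + 8)/6 = 36/6 = 6
te_Task 4 = (11 + 4·13 + 21)/6 = 84/6 = 14
te_Task 5 = (9 + 4·11 + 13)/6 = 66/6 = 11
te_Task 6 = (5 + 4·8 + 11)/6 = 48/6 = 8

Forward pass:
ES_Task 1 = 0; EF_Task 1 = 14
ES_Task 2 = 14; EF_Task 2 = 14+9 = 23
ES_Task 3 = 14; EF_Task 3 = 14+6 = 20
ES_Task 4 = max(EF_Task 2=23, EF_Task 3=20) = 23; EF_Task 4 = 23+14 = 37
ES_Task 5 = 37; EF_Task 5 = 37+11 = 48
ES_Task 6 = 48; EF_Task 6 = 48+8 = 56
Expected project duration μ = 56 weeks. Critical path: Task 1 → Task 2 → Task 4 → Task 5 → Task 6.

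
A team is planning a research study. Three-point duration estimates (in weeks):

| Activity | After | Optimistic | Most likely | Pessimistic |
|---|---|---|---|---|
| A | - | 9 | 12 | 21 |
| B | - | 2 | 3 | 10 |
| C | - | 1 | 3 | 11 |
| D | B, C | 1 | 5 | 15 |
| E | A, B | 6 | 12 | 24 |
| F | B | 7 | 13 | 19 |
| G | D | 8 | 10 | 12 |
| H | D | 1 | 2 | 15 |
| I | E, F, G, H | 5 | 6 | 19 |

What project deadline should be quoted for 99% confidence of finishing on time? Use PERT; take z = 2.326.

44.0 weeks

te_A = (9 + 4·12 + 21)/6 = 78/6 = 13; σ²_A = ((21−9)/6)² = 4.000
te_B = (2 + 4·3 + 10)/6 = 24/6 = 4; σ²_B = ((10−2)/6)² = 1.778
te_C = (1 + 4·3 + 11)/6 = 24/6 = 4; σ²_C = ((11−1)/6)² = 2.778
te_D = (1 + 4·5 + 15)/6 = 36/6 = 6; σ²_D = ((15−1)/6)² = 5.444
te_E = (6 + 4·12 + 24)/6 = 78/6 = 13; σ²_E = ((24−6)/6)² = 9.000
te_F = (7 + 4·13 + 19)/6 = 78/6 = 13; σ²_F = ((19−7)/6)² = 4.000
te_G = (8 + 4·10 + 12)/6 = 60/6 = 10; σ²_G = ((12−8)/6)² = 0.444
te_H = (1 + 4·2 + 15)/6 = 24/6 = 4; σ²_H = ((15−1)/6)² = 5.444
te_I = (5 + 4·6 + 19)/6 = 48/6 = 8; σ²_I = ((19−5)/6)² = 5.444

Forward pass:
ES_A = 0; EF_A = 13
ES_B = 0; EF_B = 4
ES_C = 0; EF_C = 4
ES_D = max(EF_B=4, EF_C=4) = 4; EF_D = 4+6 = 10
ES_E = max(EF_A=13, EF_B=4) = 13; EF_E = 13+13 = 26
ES_F = 4; EF_F = 4+13 = 17
ES_G = 10; EF_G = 10+10 = 20
ES_H = 10; EF_H = 10+4 = 14
ES_I = max(EF_E=26, EF_F=17, EF_G=20, EF_H=14) = 26; EF_I = 26+8 = 34
Expected project duration μ = 34 weeks. Critical path: A → E → I.

Variance along critical path = 4.000 + 9.000 + 5.444 = 18.444; σ = 4.295 weeks.
D = μ + z·σ = 34 + 2.326·4.295 = 44.0 weeks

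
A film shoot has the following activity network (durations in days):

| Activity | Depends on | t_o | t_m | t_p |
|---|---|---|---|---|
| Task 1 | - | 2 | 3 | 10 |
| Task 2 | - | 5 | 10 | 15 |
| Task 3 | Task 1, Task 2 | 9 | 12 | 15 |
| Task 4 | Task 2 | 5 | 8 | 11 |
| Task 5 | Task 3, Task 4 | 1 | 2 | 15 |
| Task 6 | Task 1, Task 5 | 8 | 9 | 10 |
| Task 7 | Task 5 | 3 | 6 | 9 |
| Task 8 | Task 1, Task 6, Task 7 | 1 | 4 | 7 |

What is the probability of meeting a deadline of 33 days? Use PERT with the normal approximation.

te_Task 1 = (2 + 4·3 + 10)/6 = 24/6 = 4; σ²_Task 1 = ((10−2)/6)² = 1.778
te_Task 2 = (5 + 4·10 + 15)/6 = 60/6 = 10; σ²_Task 2 = ((15−5)/6)² = 2.778
te_Task 3 = (9 + 4·12 + 15)/6 = 72/6 = 12; σ²_Task 3 = ((15−9)/6)² = 1.000
te_Task 4 = (5 + 4·8 + 11)/6 = 48/6 = 8; σ²_Task 4 = ((11−5)/6)² = 1.000
te_Task 5 = (1 + 4·2 + 15)/6 = 24/6 = 4; σ²_Task 5 = ((15−1)/6)² = 5.444
te_Task 6 = (8 + 4·9 + 10)/6 = 54/6 = 9; σ²_Task 6 = ((10−8)/6)² = 0.111
te_Task 7 = (3 + 4·6 + 9)/6 = 36/6 = 6; σ²_Task 7 = ((9−3)/6)² = 1.000
te_Task 8 = (1 + 4·4 + 7)/6 = 24/6 = 4; σ²_Task 8 = ((7−1)/6)² = 1.000

Forward pass:
ES_Task 1 = 0; EF_Task 1 = 4
ES_Task 2 = 0; EF_Task 2 = 10
ES_Task 3 = max(EF_Task 1=4, EF_Task 2=10) = 10; EF_Task 3 = 10+12 = 22
ES_Task 4 = 10; EF_Task 4 = 10+8 = 18
ES_Task 5 = max(EF_Task 3=22, EF_Task 4=18) = 22; EF_Task 5 = 22+4 = 26
ES_Task 6 = max(EF_Task 1=4, EF_Task 5=26) = 26; EF_Task 6 = 26+9 = 35
ES_Task 7 = 26; EF_Task 7 = 26+6 = 32
ES_Task 8 = max(EF_Task 1=4, EF_Task 6=35, EF_Task 7=32) = 35; EF_Task 8 = 35+4 = 39
Expected project duration μ = 39 days. Critical path: Task 2 → Task 3 → Task 5 → Task 6 → Task 8.

Variance along critical path = 2.778 + 1.000 + 5.444 + 0.111 + 1.000 = 10.333; σ = √10.333 = 3.215 days.
Z = (33 − 39) / 3.215 = -1.867
P(T ≤ 33) = Φ(-1.867) ≈ 0.031

0.031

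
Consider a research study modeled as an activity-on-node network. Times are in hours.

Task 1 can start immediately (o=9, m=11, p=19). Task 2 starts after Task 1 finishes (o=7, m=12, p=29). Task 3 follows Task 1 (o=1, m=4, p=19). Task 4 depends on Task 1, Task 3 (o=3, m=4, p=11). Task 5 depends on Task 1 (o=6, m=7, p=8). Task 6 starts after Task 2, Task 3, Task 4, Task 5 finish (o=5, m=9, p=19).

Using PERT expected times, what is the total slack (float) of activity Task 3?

3 hours

te_Task 1 = (9 + 4·11 + 19)/6 = 72/6 = 12
te_Task 2 = (7 + 4·12 + 29)/6 = 84/6 = 14
te_Task 3 = (1 + 4·4 + 19)/6 = 36/6 = 6
te_Task 4 = (3 + 4·4 + 11)/6 = 30/6 = 5
te_Task 5 = (6 + 4·7 + 8)/6 = 42/6 = 7
te_Task 6 = (5 + 4·9 + 19)/6 = 60/6 = 10

Forward pass:
ES_Task 1 = 0; EF_Task 1 = 12
ES_Task 2 = 12; EF_Task 2 = 12+14 = 26
ES_Task 3 = 12; EF_Task 3 = 12+6 = 18
ES_Task 4 = max(EF_Task 1=12, EF_Task 3=18) = 18; EF_Task 4 = 18+5 = 23
ES_Task 5 = 12; EF_Task 5 = 12+7 = 19
ES_Task 6 = max(EF_Task 2=26, EF_Task 3=18, EF_Task 4=23, EF_Task 5=19) = 26; EF_Task 6 = 26+10 = 36
Expected project duration μ = 36 hours. Critical path: Task 1 → Task 2 → Task 6.

Backward pass:
LF_Task 6 = 36; LS_Task 6 = 36−10 = 26
LF_Task 5 = LS_Task 6 = 26; LS_Task 5 = 26−7 = 19
LF_Task 4 = LS_Task 6 = 26; LS_Task 4 = 26−5 = 21
LF_Task 3 = min(LS_Task 4=21, LS_Task 6=26) = 21; LS_Task 3 = 21−6 = 15
LF_Task 2 = LS_Task 6 = 26; LS_Task 2 = 26−14 = 12
LF_Task 1 = min(LS_Task 2=12, LS_Task 3=15, LS_Task 4=21, LS_Task 5=19) = 12; LS_Task 1 = 12−12 = 0
Slack_Task 3 = LS_Task 3 − ES_Task 3 = 15 − 12 = 3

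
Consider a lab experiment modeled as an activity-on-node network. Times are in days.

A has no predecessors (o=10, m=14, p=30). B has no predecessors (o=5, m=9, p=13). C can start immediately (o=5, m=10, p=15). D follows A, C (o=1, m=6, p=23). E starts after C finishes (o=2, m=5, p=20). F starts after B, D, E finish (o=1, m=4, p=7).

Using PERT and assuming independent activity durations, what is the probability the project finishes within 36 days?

0.943

te_A = (10 + 4·14 + 30)/6 = 96/6 = 16; σ²_A = ((30−10)/6)² = 11.111
te_B = (5 + 4·9 + 13)/6 = 54/6 = 9; σ²_B = ((13−5)/6)² = 1.778
te_C = (5 + 4·10 + 15)/6 = 60/6 = 10; σ²_C = ((15−5)/6)² = 2.778
te_D = (1 + 4·6 + 23)/6 = 48/6 = 8; σ²_D = ((23−1)/6)² = 13.444
te_E = (2 + 4·5 + 20)/6 = 42/6 = 7; σ²_E = ((20−2)/6)² = 9.000
te_F = (1 + 4·4 + 7)/6 = 24/6 = 4; σ²_F = ((7−1)/6)² = 1.000

Forward pass:
ES_A = 0; EF_A = 16
ES_B = 0; EF_B = 9
ES_C = 0; EF_C = 10
ES_D = max(EF_A=16, EF_C=10) = 16; EF_D = 16+8 = 24
ES_E = 10; EF_E = 10+7 = 17
ES_F = max(EF_B=9, EF_D=24, EF_E=17) = 24; EF_F = 24+4 = 28
Expected project duration μ = 28 days. Critical path: A → D → F.

Variance along critical path = 11.111 + 13.444 + 1.000 = 25.556; σ = √25.556 = 5.055 days.
Z = (36 − 28) / 5.055 = 1.583
P(T ≤ 36) = Φ(1.583) ≈ 0.943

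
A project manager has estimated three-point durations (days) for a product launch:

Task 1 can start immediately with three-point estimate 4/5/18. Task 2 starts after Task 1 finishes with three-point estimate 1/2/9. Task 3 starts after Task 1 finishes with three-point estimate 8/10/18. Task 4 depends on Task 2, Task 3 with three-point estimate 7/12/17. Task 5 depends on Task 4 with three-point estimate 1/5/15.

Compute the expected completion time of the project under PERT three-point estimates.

36 days

te_Task 1 = (4 + 4·5 + 18)/6 = 42/6 = 7
te_Task 2 = (1 + 4·2 + 9)/6 = 18/6 = 3
te_Task 3 = (8 + 4·10 + 18)/6 = 66/6 = 11
te_Task 4 = (7 + 4·12 + 17)/6 = 72/6 = 12
te_Task 5 = (1 + 4·5 + 15)/6 = 36/6 = 6

Forward pass:
ES_Task 1 = 0; EF_Task 1 = 7
ES_Task 2 = 7; EF_Task 2 = 7+3 = 10
ES_Task 3 = 7; EF_Task 3 = 7+11 = 18
ES_Task 4 = max(EF_Task 2=10, EF_Task 3=18) = 18; EF_Task 4 = 18+12 = 30
ES_Task 5 = 30; EF_Task 5 = 30+6 = 36
Expected project duration μ = 36 days. Critical path: Task 1 → Task 3 → Task 4 → Task 5.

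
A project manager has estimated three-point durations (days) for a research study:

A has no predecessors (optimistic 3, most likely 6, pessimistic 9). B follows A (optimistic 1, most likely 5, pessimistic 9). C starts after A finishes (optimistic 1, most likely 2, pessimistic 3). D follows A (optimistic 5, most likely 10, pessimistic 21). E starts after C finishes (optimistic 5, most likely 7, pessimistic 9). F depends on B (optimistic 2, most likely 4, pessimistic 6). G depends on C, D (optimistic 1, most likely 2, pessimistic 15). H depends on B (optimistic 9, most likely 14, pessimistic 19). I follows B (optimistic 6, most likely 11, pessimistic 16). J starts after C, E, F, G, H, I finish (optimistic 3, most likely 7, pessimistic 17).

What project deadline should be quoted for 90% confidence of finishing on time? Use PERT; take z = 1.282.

37.3 days

te_A = (3 + 4·6 + 9)/6 = 36/6 = 6; σ²_A = ((9−3)/6)² = 1.000
te_B = (1 + 4·5 + 9)/6 = 30/6 = 5; σ²_B = ((9−1)/6)² = 1.778
te_C = (1 + 4·2 + 3)/6 = 12/6 = 2; σ²_C = ((3−1)/6)² = 0.111
te_D = (5 + 4·10 + 21)/6 = 66/6 = 11; σ²_D = ((21−5)/6)² = 7.111
te_E = (5 + 4·7 + 9)/6 = 42/6 = 7; σ²_E = ((9−5)/6)² = 0.444
te_F = (2 + 4·4 + 6)/6 = 24/6 = 4; σ²_F = ((6−2)/6)² = 0.444
te_G = (1 + 4·2 + 15)/6 = 24/6 = 4; σ²_G = ((15−1)/6)² = 5.444
te_H = (9 + 4·14 + 19)/6 = 84/6 = 14; σ²_H = ((19−9)/6)² = 2.778
te_I = (6 + 4·11 + 16)/6 = 66/6 = 11; σ²_I = ((16−6)/6)² = 2.778
te_J = (3 + 4·7 + 17)/6 = 48/6 = 8; σ²_J = ((17−3)/6)² = 5.444

Forward pass:
ES_A = 0; EF_A = 6
ES_B = 6; EF_B = 6+5 = 11
ES_C = 6; EF_C = 6+2 = 8
ES_D = 6; EF_D = 6+11 = 17
ES_E = 8; EF_E = 8+7 = 15
ES_F = 11; EF_F = 11+4 = 15
ES_G = max(EF_C=8, EF_D=17) = 17; EF_G = 17+4 = 21
ES_H = 11; EF_H = 11+14 = 25
ES_I = 11; EF_I = 11+11 = 22
ES_J = max(EF_C=8, EF_E=15, EF_F=15, EF_G=21, EF_H=25, EF_I=22) = 25; EF_J = 25+8 = 33
Expected project duration μ = 33 days. Critical path: A → B → H → J.

Variance along critical path = 1.000 + 1.778 + 2.778 + 5.444 = 11.000; σ = 3.317 days.
D = μ + z·σ = 33 + 1.282·3.317 = 37.3 days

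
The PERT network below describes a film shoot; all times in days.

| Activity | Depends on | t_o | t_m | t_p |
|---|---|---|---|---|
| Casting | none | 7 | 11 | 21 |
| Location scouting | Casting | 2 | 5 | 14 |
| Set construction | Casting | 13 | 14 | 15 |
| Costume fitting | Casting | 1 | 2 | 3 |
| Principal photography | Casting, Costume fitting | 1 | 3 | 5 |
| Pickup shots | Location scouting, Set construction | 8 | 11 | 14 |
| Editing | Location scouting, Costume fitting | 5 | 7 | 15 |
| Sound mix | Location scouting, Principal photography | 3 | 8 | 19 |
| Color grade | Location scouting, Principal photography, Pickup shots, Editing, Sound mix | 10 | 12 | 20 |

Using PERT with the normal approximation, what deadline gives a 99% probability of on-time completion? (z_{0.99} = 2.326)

te_Casting = (7 + 4·11 + 21)/6 = 72/6 = 12; σ²_Casting = ((21−7)/6)² = 5.444
te_Location scouting = (2 + 4·5 + 14)/6 = 36/6 = 6; σ²_Location scouting = ((14−2)/6)² = 4.000
te_Set construction = (13 + 4·14 + 15)/6 = 84/6 = 14; σ²_Set construction = ((15−13)/6)² = 0.111
te_Costume fitting = (1 + 4·2 + 3)/6 = 12/6 = 2; σ²_Costume fitting = ((3−1)/6)² = 0.111
te_Principal photography = (1 + 4·3 + 5)/6 = 18/6 = 3; σ²_Principal photography = ((5−1)/6)² = 0.444
te_Pickup shots = (8 + 4·11 + 14)/6 = 66/6 = 11; σ²_Pickup shots = ((14−8)/6)² = 1.000
te_Editing = (5 + 4·7 + 15)/6 = 48/6 = 8; σ²_Editing = ((15−5)/6)² = 2.778
te_Sound mix = (3 + 4·8 + 19)/6 = 54/6 = 9; σ²_Sound mix = ((19−3)/6)² = 7.111
te_Color grade = (10 + 4·12 + 20)/6 = 78/6 = 13; σ²_Color grade = ((20−10)/6)² = 2.778

Forward pass:
ES_Casting = 0; EF_Casting = 12
ES_Location scouting = 12; EF_Location scouting = 12+6 = 18
ES_Set construction = 12; EF_Set construction = 12+14 = 26
ES_Costume fitting = 12; EF_Costume fitting = 12+2 = 14
ES_Principal photography = max(EF_Casting=12, EF_Costume fitting=14) = 14; EF_Principal photography = 14+3 = 17
ES_Pickup shots = max(EF_Location scouting=18, EF_Set construction=26) = 26; EF_Pickup shots = 26+11 = 37
ES_Editing = max(EF_Location scouting=18, EF_Costume fitting=14) = 18; EF_Editing = 18+8 = 26
ES_Sound mix = max(EF_Location scouting=18, EF_Principal photography=17) = 18; EF_Sound mix = 18+9 = 27
ES_Color grade = max(EF_Location scouting=18, EF_Principal photography=17, EF_Pickup shots=37, EF_Editing=26, EF_Sound mix=27) = 37; EF_Color grade = 37+13 = 50
Expected project duration μ = 50 days. Critical path: Casting → Set construction → Pickup shots → Color grade.

Variance along critical path = 5.444 + 0.111 + 1.000 + 2.778 = 9.333; σ = 3.055 days.
D = μ + z·σ = 50 + 2.326·3.055 = 57.1 days

57.1 days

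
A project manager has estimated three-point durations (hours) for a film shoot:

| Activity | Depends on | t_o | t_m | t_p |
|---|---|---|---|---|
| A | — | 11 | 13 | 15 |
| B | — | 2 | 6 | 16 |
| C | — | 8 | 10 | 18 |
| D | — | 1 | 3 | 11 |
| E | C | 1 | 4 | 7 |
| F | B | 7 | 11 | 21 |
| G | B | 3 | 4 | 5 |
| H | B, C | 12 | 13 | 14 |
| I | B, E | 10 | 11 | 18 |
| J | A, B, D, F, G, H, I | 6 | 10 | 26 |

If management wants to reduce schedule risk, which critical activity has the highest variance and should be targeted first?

te_A = (11 + 4·13 + 15)/6 = 78/6 = 13; σ²_A = ((15−11)/6)² = 0.444
te_B = (2 + 4·6 + 16)/6 = 42/6 = 7; σ²_B = ((16−2)/6)² = 5.444
te_C = (8 + 4·10 + 18)/6 = 66/6 = 11; σ²_C = ((18−8)/6)² = 2.778
te_D = (1 + 4·3 + 11)/6 = 24/6 = 4; σ²_D = ((11−1)/6)² = 2.778
te_E = (1 + 4·4 + 7)/6 = 24/6 = 4; σ²_E = ((7−1)/6)² = 1.000
te_F = (7 + 4·11 + 21)/6 = 72/6 = 12; σ²_F = ((21−7)/6)² = 5.444
te_G = (3 + 4·4 + 5)/6 = 24/6 = 4; σ²_G = ((5−3)/6)² = 0.111
te_H = (12 + 4·13 + 14)/6 = 78/6 = 13; σ²_H = ((14−12)/6)² = 0.111
te_I = (10 + 4·11 + 18)/6 = 72/6 = 12; σ²_I = ((18−10)/6)² = 1.778
te_J = (6 + 4·10 + 26)/6 = 72/6 = 12; σ²_J = ((26−6)/6)² = 11.111

Forward pass:
ES_A = 0; EF_A = 13
ES_B = 0; EF_B = 7
ES_C = 0; EF_C = 11
ES_D = 0; EF_D = 4
ES_E = 11; EF_E = 11+4 = 15
ES_F = 7; EF_F = 7+12 = 19
ES_G = 7; EF_G = 7+4 = 11
ES_H = max(EF_B=7, EF_C=11) = 11; EF_H = 11+13 = 24
ES_I = max(EF_B=7, EF_E=15) = 15; EF_I = 15+12 = 27
ES_J = max(EF_A=13, EF_B=7, EF_D=4, EF_F=19, EF_G=11, EF_H=24, EF_I=27) = 27; EF_J = 27+12 = 39
Expected project duration μ = 39 hours. Critical path: C → E → I → J.

Variances on critical path: σ²_C=2.778, σ²_E=1.000, σ²_I=1.778, σ²_J=11.111.
Largest is σ²_J = 11.111.

J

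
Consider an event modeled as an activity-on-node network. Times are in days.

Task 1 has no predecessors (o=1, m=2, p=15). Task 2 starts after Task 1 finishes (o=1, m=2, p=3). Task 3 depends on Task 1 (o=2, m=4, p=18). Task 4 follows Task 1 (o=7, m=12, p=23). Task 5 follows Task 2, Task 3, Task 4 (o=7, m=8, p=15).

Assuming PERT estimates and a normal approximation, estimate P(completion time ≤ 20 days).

te_Task 1 = (1 + 4·2 + 15)/6 = 24/6 = 4; σ²_Task 1 = ((15−1)/6)² = 5.444
te_Task 2 = (1 + 4·2 + 3)/6 = 12/6 = 2; σ²_Task 2 = ((3−1)/6)² = 0.111
te_Task 3 = (2 + 4·4 + 18)/6 = 36/6 = 6; σ²_Task 3 = ((18−2)/6)² = 7.111
te_Task 4 = (7 + 4·12 + 23)/6 = 78/6 = 13; σ²_Task 4 = ((23−7)/6)² = 7.111
te_Task 5 = (7 + 4·8 + 15)/6 = 54/6 = 9; σ²_Task 5 = ((15−7)/6)² = 1.778

Forward pass:
ES_Task 1 = 0; EF_Task 1 = 4
ES_Task 2 = 4; EF_Task 2 = 4+2 = 6
ES_Task 3 = 4; EF_Task 3 = 4+6 = 10
ES_Task 4 = 4; EF_Task 4 = 4+13 = 17
ES_Task 5 = max(EF_Task 2=6, EF_Task 3=10, EF_Task 4=17) = 17; EF_Task 5 = 17+9 = 26
Expected project duration μ = 26 days. Critical path: Task 1 → Task 4 → Task 5.

Variance along critical path = 5.444 + 7.111 + 1.778 = 14.333; σ = √14.333 = 3.786 days.
Z = (20 − 26) / 3.786 = -1.585
P(T ≤ 20) = Φ(-1.585) ≈ 0.057

0.057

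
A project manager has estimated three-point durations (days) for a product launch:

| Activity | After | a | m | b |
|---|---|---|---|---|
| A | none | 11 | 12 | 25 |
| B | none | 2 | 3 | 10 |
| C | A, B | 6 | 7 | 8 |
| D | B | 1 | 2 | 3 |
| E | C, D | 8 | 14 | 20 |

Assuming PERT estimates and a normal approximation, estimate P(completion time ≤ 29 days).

0.026

te_A = (11 + 4·12 + 25)/6 = 84/6 = 14; σ²_A = ((25−11)/6)² = 5.444
te_B = (2 + 4·3 + 10)/6 = 24/6 = 4; σ²_B = ((10−2)/6)² = 1.778
te_C = (6 + 4·7 + 8)/6 = 42/6 = 7; σ²_C = ((8−6)/6)² = 0.111
te_D = (1 + 4·2 + 3)/6 = 12/6 = 2; σ²_D = ((3−1)/6)² = 0.111
te_E = (8 + 4·14 + 20)/6 = 84/6 = 14; σ²_E = ((20−8)/6)² = 4.000

Forward pass:
ES_A = 0; EF_A = 14
ES_B = 0; EF_B = 4
ES_C = max(EF_A=14, EF_B=4) = 14; EF_C = 14+7 = 21
ES_D = 4; EF_D = 4+2 = 6
ES_E = max(EF_C=21, EF_D=6) = 21; EF_E = 21+14 = 35
Expected project duration μ = 35 days. Critical path: A → C → E.

Variance along critical path = 5.444 + 0.111 + 4.000 = 9.556; σ = √9.556 = 3.091 days.
Z = (29 − 35) / 3.091 = -1.941
P(T ≤ 29) = Φ(-1.941) ≈ 0.026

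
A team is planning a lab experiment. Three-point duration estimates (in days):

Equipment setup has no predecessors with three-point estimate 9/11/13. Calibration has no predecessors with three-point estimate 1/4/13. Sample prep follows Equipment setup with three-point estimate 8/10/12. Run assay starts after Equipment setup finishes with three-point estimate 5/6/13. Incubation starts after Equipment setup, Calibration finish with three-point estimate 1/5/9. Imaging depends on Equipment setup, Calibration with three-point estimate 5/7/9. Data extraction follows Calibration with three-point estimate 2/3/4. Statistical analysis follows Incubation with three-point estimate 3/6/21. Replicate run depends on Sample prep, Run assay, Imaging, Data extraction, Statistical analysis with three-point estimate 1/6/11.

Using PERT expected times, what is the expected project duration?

30 days

te_Equipment setup = (9 + 4·11 + 13)/6 = 66/6 = 11
te_Calibration = (1 + 4·4 + 13)/6 = 30/6 = 5
te_Sample prep = (8 + 4·10 + 12)/6 = 60/6 = 10
te_Run assay = (5 + 4·6 + 13)/6 = 42/6 = 7
te_Incubation = (1 + 4·5 + 9)/6 = 30/6 = 5
te_Imaging = (5 + 4·7 + 9)/6 = 42/6 = 7
te_Data extraction = (2 + 4·3 + 4)/6 = 18/6 = 3
te_Statistical analysis = (3 + 4·6 + 21)/6 = 48/6 = 8
te_Replicate run = (1 + 4·6 + 11)/6 = 36/6 = 6

Forward pass:
ES_Equipment setup = 0; EF_Equipment setup = 11
ES_Calibration = 0; EF_Calibration = 5
ES_Sample prep = 11; EF_Sample prep = 11+10 = 21
ES_Run assay = 11; EF_Run assay = 11+7 = 18
ES_Incubation = max(EF_Equipment setup=11, EF_Calibration=5) = 11; EF_Incubation = 11+5 = 16
ES_Imaging = max(EF_Equipment setup=11, EF_Calibration=5) = 11; EF_Imaging = 11+7 = 18
ES_Data extraction = 5; EF_Data extraction = 5+3 = 8
ES_Statistical analysis = 16; EF_Statistical analysis = 16+8 = 24
ES_Replicate run = max(EF_Sample prep=21, EF_Run assay=18, EF_Imaging=18, EF_Data extraction=8, EF_Statistical analysis=24) = 24; EF_Replicate run = 24+6 = 30
Expected project duration μ = 30 days. Critical path: Equipment setup → Incubation → Statistical analysis → Replicate run.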